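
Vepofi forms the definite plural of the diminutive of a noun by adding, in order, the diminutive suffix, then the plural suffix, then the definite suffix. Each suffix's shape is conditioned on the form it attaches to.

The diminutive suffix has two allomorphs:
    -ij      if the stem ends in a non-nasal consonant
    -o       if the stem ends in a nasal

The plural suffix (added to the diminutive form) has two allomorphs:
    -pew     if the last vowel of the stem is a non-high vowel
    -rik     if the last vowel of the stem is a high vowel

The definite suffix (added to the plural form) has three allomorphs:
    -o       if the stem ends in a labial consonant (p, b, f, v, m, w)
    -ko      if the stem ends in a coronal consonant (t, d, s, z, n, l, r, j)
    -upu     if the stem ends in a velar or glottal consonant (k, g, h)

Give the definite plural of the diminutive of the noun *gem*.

The final consonant of *gem* is /m/, which is a nasal, so the diminutive suffix is -o, giving *gemo*.
The diminutive form *gemo* — last vowel /o/ (a non-high vowel) → -pew → *gemopew*.
The plural form *gemopew* — final consonant /w/ (labial) → -o → *gemopewo*.

gemopewo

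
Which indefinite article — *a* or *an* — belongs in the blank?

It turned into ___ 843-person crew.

an

The indefinite article is chosen by the initial *sound* of the following word, not its spelling.
The number *843* is spoken "eight hundred …", beginning with /eɪt/ — a vowel sound.
So the article is *an*: It turned into an 843-person crew.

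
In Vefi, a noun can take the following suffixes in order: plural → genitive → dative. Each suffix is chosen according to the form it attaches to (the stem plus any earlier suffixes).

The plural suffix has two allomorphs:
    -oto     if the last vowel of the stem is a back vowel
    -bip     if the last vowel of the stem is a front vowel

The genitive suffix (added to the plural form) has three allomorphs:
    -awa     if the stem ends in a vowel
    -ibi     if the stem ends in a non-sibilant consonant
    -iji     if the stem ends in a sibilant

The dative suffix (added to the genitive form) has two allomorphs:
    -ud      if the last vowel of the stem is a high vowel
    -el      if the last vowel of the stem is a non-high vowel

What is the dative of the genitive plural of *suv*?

The last vowel of *suv* is /u/, which is a back vowel, so the plural suffix is -oto, giving *suvoto*.
The final sound of the plural form *suvoto* is /o/, which is a vowel, so the genitive suffix is -awa, giving *suvotoawa*.
The genitive form *suvotoawa* — last vowel /a/ (a non-high vowel) → -el → *suvotoawael*.

suvotoawael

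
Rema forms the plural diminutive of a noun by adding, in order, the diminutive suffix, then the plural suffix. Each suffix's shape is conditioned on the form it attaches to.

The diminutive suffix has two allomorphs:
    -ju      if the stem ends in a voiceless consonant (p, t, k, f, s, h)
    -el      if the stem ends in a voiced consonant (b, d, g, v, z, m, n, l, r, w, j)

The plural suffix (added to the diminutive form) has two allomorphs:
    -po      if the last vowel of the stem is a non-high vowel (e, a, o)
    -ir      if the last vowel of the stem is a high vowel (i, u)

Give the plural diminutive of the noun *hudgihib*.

hudgihibelpo

*hudgihib* — final consonant /b/ (voiced) → -el → *hudgihibel*.
The diminutive form *hudgihibel*: last vowel = /e/, a non-high vowel → -po → *hudgihibelpo*.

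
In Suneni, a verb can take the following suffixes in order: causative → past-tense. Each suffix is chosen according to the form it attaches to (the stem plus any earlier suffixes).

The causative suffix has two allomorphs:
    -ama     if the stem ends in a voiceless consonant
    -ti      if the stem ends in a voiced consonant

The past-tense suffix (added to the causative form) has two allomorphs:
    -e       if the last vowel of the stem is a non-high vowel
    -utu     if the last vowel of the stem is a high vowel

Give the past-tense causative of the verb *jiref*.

jirefamae

The final consonant of *jiref* is /f/, which is voiceless, so the causative suffix is -ama, giving *jirefama*.
The last vowel of the causative form *jirefama* is /a/, which is a non-high vowel, so the past-tense suffix is -e, giving *jirefamae*.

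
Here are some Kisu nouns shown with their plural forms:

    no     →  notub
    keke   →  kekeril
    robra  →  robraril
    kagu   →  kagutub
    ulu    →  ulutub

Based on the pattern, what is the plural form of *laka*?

lakaril

Looking at the last vowel of each stem: -tub when the last vowel of the stem is a rounded vowel (*no*, *kagu*, *ulu*); -ril when the last vowel of the stem is an unrounded vowel (*keke*, *robra*).
The last vowel of *laka* is /a/, which is an unrounded vowel, so the suffix is -ril, giving *lakaril*.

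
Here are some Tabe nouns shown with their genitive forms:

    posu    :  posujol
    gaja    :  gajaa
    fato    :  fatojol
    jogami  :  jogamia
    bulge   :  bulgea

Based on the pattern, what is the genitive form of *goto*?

gotojol

The pattern is rounding harmony: -jol when the last vowel of the stem is a rounded vowel (*posu*, *fato*); -a when the last vowel of the stem is an unrounded vowel (*gaja*, *jogami*, *bulge*).
Since the last vowel of *goto* is /o/ (a rounded vowel), it takes -jol, giving *gotojol*.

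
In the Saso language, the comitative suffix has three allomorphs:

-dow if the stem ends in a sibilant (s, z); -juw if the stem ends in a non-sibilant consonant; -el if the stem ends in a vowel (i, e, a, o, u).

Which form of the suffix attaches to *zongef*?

*zongef*: final sound = /f/, a non-sibilant consonant → -juw.

-juw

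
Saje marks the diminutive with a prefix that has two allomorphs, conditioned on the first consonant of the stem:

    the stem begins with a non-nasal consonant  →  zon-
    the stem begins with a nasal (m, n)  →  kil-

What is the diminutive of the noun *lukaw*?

*lukaw*: first consonant = /l/, non-nasal → zon- → *zonlukaw*.

zonlukaw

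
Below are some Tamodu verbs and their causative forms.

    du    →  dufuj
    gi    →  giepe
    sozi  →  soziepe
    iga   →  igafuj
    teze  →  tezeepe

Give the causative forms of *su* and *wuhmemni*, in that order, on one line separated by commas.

The alternation tracks the last vowel of the stem — -epe when the last vowel of the stem is a front vowel (*gi*, *sozi*, *teze*); -fuj when the last vowel of the stem is a back vowel (*du*, *iga*).
The last vowel of *su* is /u/, which is a back vowel, so the suffix is -fuj, giving *sufuj*.
*wuhmemni* — last vowel /i/ (a front vowel) → -epe → *wuhmemniepe*.

sufuj, wuhmemniepe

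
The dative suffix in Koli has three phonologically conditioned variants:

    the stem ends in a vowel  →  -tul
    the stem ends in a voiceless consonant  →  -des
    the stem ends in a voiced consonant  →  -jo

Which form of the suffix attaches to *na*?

*na*: final sound = /a/, a vowel → -tul.

-tul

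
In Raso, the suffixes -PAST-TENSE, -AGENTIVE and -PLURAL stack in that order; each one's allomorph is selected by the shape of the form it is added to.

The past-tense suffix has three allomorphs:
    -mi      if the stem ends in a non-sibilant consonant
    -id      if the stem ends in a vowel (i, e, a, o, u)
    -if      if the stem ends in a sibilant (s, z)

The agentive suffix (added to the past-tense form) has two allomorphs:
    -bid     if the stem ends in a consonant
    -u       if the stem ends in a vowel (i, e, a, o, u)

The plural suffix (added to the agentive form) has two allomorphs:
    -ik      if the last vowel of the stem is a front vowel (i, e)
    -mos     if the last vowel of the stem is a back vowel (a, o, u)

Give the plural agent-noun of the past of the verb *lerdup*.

*lerdup* — final sound /p/ (a non-sibilant consonant) → -mi → *lerdupmi*.
The past-tense form *lerdupmi*: final sound = /i/, a vowel → -u → *lerdupmiu*.
The agentive form *lerdupmiu*: last vowel = /u/, a back vowel → -mos → *lerdupmiumos*.

lerdupmiumos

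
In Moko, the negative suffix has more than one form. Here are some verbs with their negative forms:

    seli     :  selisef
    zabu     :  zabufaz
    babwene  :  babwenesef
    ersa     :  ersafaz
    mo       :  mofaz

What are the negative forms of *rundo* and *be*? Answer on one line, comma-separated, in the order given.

The alternation tracks the last vowel of the stem — -sef when the last vowel of the stem is a front vowel (*seli*, *babwene*); -faz when the last vowel of the stem is a back vowel (*zabu*, *ersa*, *mo*).
*rundo*: last vowel = /o/, a back vowel → -faz → *rundofaz*.
Since the last vowel of *be* is /e/ (a front vowel), it takes -sef, giving *besef*.

rundofaz, besef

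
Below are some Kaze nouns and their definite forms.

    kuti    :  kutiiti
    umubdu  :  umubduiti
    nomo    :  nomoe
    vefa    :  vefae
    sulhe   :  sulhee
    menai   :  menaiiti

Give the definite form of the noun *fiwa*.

The suffix is conditioned by the last vowel: -iti when the last vowel of the stem is a high vowel (*kuti*, *umubdu*, *menai*); -e when the last vowel of the stem is a non-high vowel (*nomo*, *vefa*, *sulhe*).
*fiwa*: last vowel = /a/, a non-high vowel → -e → *fiwae*.

fiwae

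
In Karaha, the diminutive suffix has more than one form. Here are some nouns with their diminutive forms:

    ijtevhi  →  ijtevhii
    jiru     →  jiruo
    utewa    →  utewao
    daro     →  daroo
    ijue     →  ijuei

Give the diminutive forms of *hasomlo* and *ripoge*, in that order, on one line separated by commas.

The pattern is front/back vowel harmony: -i when the last vowel of the stem is a front vowel (*ijtevhi*, *ijue*); -o when the last vowel of the stem is a back vowel (*jiru*, *utewa*, *daro*).
The last vowel of *hasomlo* is /o/, which is a back vowel, so the suffix is -o, giving *hasomloo*.
*ripoge* — last vowel /e/ (a front vowel) → -i → *ripogei*.

hasomloo, ripogei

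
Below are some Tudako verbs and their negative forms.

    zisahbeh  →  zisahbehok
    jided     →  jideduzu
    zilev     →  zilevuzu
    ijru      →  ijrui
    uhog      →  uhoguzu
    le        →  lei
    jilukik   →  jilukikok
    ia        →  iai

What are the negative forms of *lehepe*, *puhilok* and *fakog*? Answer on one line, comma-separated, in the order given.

lehepei, puhilokok, fakoguzu

The alternation tracks the final sound of the stem — -ok when the stem ends in a voiceless consonant (*zisahbeh*, *jilukik*); -uzu when the stem ends in a voiced consonant (*jided*, *zilev*, *uhog*); -i when the stem ends in a vowel (*ijru*, *le*, *ia*).
Since the final sound of *lehepe* is /e/ (a vowel), it takes -i, giving *lehepei*.
*puhilok* — final sound /k/ (a voiceless consonant) → -ok → *puhilokok*.
*fakog* — final sound /g/ (a voiced consonant) → -uzu → *fakoguzu*.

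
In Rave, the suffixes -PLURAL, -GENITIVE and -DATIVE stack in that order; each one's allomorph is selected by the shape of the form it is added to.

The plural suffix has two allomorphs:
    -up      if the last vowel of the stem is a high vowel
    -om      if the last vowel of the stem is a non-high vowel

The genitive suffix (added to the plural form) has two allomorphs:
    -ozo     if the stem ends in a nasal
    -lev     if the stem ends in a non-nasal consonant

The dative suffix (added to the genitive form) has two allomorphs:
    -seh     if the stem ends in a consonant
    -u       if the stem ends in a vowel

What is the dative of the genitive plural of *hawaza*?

*hawaza*: last vowel = /a/, a non-high vowel → -om → *hawazaom*.
The final consonant of the plural form *hawazaom* is /m/, which is a nasal, so the genitive suffix is -ozo, giving *hawazaomozo*.
The genitive form *hawazaomozo*: final sound = /o/, a vowel → -u → *hawazaomozou*.

hawazaomozou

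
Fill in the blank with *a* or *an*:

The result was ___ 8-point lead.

an

The indefinite article is chosen by the initial *sound* of the following word, not its spelling.
The number *8* is spoken "eight", beginning with /eɪt/ — a vowel sound.
So the article is *an*: The result was an 8-point lead.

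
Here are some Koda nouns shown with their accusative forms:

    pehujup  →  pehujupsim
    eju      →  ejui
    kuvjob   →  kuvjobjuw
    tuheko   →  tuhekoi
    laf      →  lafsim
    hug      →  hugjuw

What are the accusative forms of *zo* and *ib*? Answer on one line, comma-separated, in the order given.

zoi, ibjuw

The suffix is conditioned by the final sound: -sim when the stem ends in a voiceless consonant (*pehujup*, *laf*); -juw when the stem ends in a voiced consonant (*kuvjob*, *hug*); -i when the stem ends in a vowel (*eju*, *tuheko*).
*zo*: final sound = /o/, a vowel → -i → *zoi*.
*ib* — final sound /b/ (a voiced consonant) → -juw → *ibjuw*.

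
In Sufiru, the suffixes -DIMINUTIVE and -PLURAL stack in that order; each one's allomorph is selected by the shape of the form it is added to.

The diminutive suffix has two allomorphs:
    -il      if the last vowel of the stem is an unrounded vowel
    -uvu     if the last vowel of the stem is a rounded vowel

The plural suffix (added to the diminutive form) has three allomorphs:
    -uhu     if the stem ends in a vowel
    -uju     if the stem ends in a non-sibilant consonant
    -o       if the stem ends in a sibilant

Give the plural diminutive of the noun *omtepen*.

Since the last vowel of *omtepen* is /e/ (an unrounded vowel), it takes -il, giving *omtepenil*.
The final sound of the diminutive form *omtepenil* is /l/, which is a non-sibilant consonant, so the plural suffix is -uju, giving *omtepeniluju*.

omtepeniluju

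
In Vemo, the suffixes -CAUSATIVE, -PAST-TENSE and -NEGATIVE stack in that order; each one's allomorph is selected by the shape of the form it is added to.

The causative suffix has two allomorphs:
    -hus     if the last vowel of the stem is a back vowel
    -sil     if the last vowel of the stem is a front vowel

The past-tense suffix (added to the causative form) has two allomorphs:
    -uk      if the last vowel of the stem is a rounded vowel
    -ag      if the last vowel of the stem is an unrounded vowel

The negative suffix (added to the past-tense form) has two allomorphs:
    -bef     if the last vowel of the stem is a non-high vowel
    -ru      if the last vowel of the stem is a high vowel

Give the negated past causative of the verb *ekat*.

*ekat*: last vowel = /a/, a back vowel → -hus → *ekathus*.
The causative form *ekathus* — last vowel /u/ (a rounded vowel) → -uk → *ekathusuk*.
The past-tense form *ekathusuk*: last vowel = /u/, a high vowel → -ru → *ekathusukru*.

ekathusukru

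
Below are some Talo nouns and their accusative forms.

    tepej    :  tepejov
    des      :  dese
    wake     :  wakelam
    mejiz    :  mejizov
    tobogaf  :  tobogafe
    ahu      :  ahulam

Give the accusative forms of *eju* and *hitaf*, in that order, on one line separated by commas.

Looking at the final sound of each stem: -e when the stem ends in a voiceless consonant (*des*, *tobogaf*); -ov when the stem ends in a voiced consonant (*tepej*, *mejiz*); -lam when the stem ends in a vowel (*wake*, *ahu*).
*eju*: final sound = /u/, a vowel → -lam → *ejulam*.
The final sound of *hitaf* is /f/, which is a voiceless consonant, so the suffix is -e, giving *hitafe*.

ejulam, hitafe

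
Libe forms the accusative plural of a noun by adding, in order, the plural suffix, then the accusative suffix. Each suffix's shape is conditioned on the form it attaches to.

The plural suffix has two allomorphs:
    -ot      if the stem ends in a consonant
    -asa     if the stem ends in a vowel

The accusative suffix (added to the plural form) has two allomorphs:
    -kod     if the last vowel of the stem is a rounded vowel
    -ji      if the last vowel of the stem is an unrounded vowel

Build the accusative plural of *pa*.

paasaji

The final sound of *pa* is /a/, which is a vowel, so the plural suffix is -asa, giving *paasa*.
Since the last vowel of the plural form *paasa* is /a/ (an unrounded vowel), it takes -ji, giving *paasaji*.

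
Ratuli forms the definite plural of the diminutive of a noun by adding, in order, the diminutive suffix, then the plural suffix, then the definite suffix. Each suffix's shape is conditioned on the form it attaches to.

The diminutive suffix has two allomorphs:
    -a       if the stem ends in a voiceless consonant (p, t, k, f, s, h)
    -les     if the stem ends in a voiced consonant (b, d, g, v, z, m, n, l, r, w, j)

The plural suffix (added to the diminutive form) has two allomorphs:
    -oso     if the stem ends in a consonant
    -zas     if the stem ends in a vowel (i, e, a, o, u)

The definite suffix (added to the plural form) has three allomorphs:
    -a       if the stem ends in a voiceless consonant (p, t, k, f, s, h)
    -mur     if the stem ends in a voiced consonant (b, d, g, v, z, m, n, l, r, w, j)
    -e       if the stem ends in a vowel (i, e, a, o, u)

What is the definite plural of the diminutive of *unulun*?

*unulun* — final consonant /n/ (voiced) → -les → *unulunles*.
The final sound of the diminutive form *unulunles* is /s/, which is a consonant, so the plural suffix is -oso, giving *unulunlesoso*.
Since the final sound of the plural form *unulunlesoso* is /o/ (a vowel), it takes -e, giving *unulunlesosoe*.

unulunlesosoe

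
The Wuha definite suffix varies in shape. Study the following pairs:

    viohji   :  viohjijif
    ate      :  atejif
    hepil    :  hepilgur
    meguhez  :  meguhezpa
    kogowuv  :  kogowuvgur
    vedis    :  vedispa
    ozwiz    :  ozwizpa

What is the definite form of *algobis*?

algobispa

The suffix is conditioned by the final sound: -pa when the stem ends in a sibilant (*meguhez*, *vedis*, *ozwiz*); -gur when the stem ends in a non-sibilant consonant (*hepil*, *kogowuv*); -jif when the stem ends in a vowel (*viohji*, *ate*).
Since the final sound of *algobis* is /s/ (a sibilant), it takes -pa, giving *algobispa*.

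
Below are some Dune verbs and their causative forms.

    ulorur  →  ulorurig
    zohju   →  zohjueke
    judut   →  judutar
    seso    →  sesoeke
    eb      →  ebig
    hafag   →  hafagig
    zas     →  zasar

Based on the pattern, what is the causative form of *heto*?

hetoeke

The alternation tracks the final sound of the stem — -ar when the stem ends in a voiceless consonant (*judut*, *zas*); -ig when the stem ends in a voiced consonant (*ulorur*, *eb*, *hafag*); -eke when the stem ends in a vowel (*zohju*, *seso*).
*heto*: final sound = /o/, a vowel → -eke → *hetoeke*.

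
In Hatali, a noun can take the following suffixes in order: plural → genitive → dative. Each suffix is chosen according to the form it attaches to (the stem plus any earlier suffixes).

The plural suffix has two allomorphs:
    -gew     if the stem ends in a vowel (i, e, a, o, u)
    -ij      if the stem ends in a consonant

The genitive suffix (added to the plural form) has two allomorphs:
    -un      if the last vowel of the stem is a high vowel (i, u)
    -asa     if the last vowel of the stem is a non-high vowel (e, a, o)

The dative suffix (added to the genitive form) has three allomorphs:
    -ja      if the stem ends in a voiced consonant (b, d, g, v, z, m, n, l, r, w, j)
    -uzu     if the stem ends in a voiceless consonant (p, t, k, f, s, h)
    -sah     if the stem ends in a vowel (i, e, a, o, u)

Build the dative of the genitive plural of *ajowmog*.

ajowmogijunja

Since the final sound of *ajowmog* is /g/ (a consonant), it takes -ij, giving *ajowmogij*.
The plural form *ajowmogij*: last vowel = /i/, a high vowel → -un → *ajowmogijun*.
Since the final sound of the genitive form *ajowmogijun* is /n/ (a voiced consonant), it takes -ja, giving *ajowmogijunja*.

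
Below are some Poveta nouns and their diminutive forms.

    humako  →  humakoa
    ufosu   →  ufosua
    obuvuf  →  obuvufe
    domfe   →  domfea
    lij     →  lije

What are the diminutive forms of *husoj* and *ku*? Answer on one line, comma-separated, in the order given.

husoje, kua

The suffix is conditioned by the final sound: -e when the stem ends in a consonant (*obuvuf*, *lij*); -a when the stem ends in a vowel (*humako*, *ufosu*, *domfe*).
*husoj*: final sound = /j/, a consonant → -e → *husoje*.
*ku* — final sound /u/ (a vowel) → -a → *kua*.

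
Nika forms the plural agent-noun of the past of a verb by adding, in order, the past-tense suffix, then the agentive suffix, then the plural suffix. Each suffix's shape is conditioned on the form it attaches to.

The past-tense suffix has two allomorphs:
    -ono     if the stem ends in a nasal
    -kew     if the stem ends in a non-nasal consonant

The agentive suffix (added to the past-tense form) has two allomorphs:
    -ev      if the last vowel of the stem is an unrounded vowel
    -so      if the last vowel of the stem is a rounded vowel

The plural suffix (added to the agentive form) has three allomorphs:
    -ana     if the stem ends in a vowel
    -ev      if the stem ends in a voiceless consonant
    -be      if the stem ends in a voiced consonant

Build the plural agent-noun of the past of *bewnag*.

bewnagkewevbe

*bewnag*: final consonant = /g/, non-nasal → -kew → *bewnagkew*.
The last vowel of the past-tense form *bewnagkew* is /e/, which is an unrounded vowel, so the agentive suffix is -ev, giving *bewnagkewev*.
The agentive form *bewnagkewev* — final sound /v/ (a voiced consonant) → -be → *bewnagkewevbe*.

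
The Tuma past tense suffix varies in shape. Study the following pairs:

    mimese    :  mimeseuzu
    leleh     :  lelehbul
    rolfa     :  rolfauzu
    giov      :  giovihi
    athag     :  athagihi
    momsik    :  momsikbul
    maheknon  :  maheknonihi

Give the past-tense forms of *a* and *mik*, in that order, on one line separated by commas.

auzu, mikbul

The suffix is conditioned by the final sound: -bul when the stem ends in a voiceless consonant (*leleh*, *momsik*); -ihi when the stem ends in a voiced consonant (*giov*, *athag*, *maheknon*); -uzu when the stem ends in a vowel (*mimese*, *rolfa*).
*a*: final sound = /a/, a vowel → -uzu → *auzu*.
Since the final sound of *mik* is /k/ (a voiceless consonant), it takes -bul, giving *mikbul*.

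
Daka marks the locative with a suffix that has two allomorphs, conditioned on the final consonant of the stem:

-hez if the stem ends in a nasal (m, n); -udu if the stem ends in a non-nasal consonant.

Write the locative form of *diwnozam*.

diwnozamhez

Since the final consonant of *diwnozam* is /m/ (a nasal), it takes -hez, giving *diwnozamhez*.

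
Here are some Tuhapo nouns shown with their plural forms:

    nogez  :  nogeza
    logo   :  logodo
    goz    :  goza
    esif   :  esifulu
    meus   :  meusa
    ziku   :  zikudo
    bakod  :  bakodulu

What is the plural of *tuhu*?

The suffix is conditioned by the final sound: -a when the stem ends in a sibilant (*nogez*, *goz*, *meus*); -ulu when the stem ends in a non-sibilant consonant (*esif*, *bakod*); -do when the stem ends in a vowel (*logo*, *ziku*).
*tuhu* — final sound /u/ (a vowel) → -do → *tuhudo*.

tuhudo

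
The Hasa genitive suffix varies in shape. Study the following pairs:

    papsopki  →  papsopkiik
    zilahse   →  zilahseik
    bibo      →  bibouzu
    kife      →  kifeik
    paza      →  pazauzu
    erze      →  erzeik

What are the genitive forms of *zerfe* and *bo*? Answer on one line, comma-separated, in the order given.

zerfeik, bouzu

The suffix is conditioned by the last vowel: -ik when the last vowel of the stem is a front vowel (*papsopki*, *zilahse*, *kife*, *erze*); -uzu when the last vowel of the stem is a back vowel (*bibo*, *paza*).
Since the last vowel of *zerfe* is /e/ (a front vowel), it takes -ik, giving *zerfeik*.
Since the last vowel of *bo* is /o/ (a back vowel), it takes -uzu, giving *bouzu*.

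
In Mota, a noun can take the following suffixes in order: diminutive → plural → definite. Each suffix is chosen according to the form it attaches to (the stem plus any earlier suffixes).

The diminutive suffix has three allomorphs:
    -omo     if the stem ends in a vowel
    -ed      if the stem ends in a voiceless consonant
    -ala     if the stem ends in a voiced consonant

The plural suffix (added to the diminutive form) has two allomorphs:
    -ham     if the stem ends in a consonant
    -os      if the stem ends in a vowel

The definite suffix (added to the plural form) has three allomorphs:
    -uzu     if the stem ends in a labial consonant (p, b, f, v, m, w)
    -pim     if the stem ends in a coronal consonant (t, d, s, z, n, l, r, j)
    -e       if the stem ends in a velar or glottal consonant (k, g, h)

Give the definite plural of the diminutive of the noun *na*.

*na*: final sound = /a/, a vowel → -omo → *naomo*.
The final sound of the diminutive form *naomo* is /o/, which is a vowel, so the plural suffix is -os, giving *naomoos*.
Since the final consonant of the plural form *naomoos* is /s/ (coronal), it takes -pim, giving *naomoospim*.

naomoospim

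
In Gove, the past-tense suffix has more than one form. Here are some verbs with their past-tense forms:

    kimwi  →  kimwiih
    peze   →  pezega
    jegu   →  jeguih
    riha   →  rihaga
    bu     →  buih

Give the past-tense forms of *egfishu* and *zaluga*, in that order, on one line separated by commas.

egfishuih, zalugaga

The alternation tracks the last vowel of the stem — -ih when the last vowel of the stem is a high vowel (*kimwi*, *jegu*, *bu*); -ga when the last vowel of the stem is a non-high vowel (*peze*, *riha*).
*egfishu* — last vowel /u/ (a high vowel) → -ih → *egfishuih*.
*zaluga*: last vowel = /a/, a non-high vowel → -ga → *zalugaga*.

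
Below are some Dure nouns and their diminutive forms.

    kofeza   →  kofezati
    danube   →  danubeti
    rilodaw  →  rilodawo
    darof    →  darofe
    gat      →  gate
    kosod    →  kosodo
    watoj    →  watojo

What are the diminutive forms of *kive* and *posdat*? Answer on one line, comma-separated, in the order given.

The pattern is voicing of the final sound: -e when the stem ends in a voiceless consonant (*darof*, *gat*); -o when the stem ends in a voiced consonant (*rilodaw*, *kosod*, *watoj*); -ti when the stem ends in a vowel (*kofeza*, *danube*).
*kive* — final sound /e/ (a vowel) → -ti → *kiveti*.
*posdat* — final sound /t/ (a voiceless consonant) → -e → *posdate*.

kiveti, posdate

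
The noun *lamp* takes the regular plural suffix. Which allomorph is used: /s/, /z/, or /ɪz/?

The stem *lamp* ends in a voiceless non-sibilant consonant.
The plural suffix surfaces as /ɪz/ after sibilants, /s/ after other voiceless consonants, and /z/ after other voiced sounds.
So the plural -s on *lamp* is pronounced /s/.

/s/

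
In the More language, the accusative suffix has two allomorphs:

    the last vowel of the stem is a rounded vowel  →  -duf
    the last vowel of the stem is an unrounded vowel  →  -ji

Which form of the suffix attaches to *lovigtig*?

-ji

*lovigtig* — last vowel /i/ (an unrounded vowel) → -ji.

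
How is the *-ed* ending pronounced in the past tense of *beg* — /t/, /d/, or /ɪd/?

/d/

The stem *beg* ends in a voiced sound other than /d/.
The -ed suffix is realized as /ɪd/ after /t, d/; as /t/ after other voiceless consonants; and as /d/ after other voiced sounds.
So -ed on *beg* is pronounced /d/.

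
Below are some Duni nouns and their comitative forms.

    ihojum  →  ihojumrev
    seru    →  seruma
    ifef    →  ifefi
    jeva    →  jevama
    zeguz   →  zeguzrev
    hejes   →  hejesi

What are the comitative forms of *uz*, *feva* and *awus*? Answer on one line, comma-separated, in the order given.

uzrev, fevama, awusi

The alternation tracks the final sound of the stem — -i when the stem ends in a voiceless consonant (*ifef*, *hejes*); -rev when the stem ends in a voiced consonant (*ihojum*, *zeguz*); -ma when the stem ends in a vowel (*seru*, *jeva*).
*uz*: final sound = /z/, a voiced consonant → -rev → *uzrev*.
*feva*: final sound = /a/, a vowel → -ma → *fevama*.
*awus* — final sound /s/ (a voiceless consonant) → -i → *awusi*.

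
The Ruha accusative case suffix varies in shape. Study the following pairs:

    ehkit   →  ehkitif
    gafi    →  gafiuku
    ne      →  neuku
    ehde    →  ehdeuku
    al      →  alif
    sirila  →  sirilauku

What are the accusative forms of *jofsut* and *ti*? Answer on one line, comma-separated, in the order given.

The suffix is conditioned by the final sound: -if when the stem ends in a consonant (*ehkit*, *al*); -uku when the stem ends in a vowel (*gafi*, *ne*, *ehde*, *sirila*).
*jofsut* — final sound /t/ (a consonant) → -if → *jofsutif*.
*ti*: final sound = /i/, a vowel → -uku → *tiuku*.

jofsutif, tiuku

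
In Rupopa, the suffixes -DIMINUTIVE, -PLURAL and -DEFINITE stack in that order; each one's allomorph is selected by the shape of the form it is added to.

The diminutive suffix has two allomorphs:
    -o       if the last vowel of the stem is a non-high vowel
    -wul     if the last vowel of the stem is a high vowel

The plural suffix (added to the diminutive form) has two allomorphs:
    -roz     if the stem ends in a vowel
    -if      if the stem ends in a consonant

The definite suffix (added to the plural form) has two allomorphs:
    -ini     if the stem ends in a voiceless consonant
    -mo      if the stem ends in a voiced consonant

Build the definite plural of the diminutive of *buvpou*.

*buvpou* — last vowel /u/ (a high vowel) → -wul → *buvpouwul*.
Since the final sound of the diminutive form *buvpouwul* is /l/ (a consonant), it takes -if, giving *buvpouwulif*.
Since the final consonant of the plural form *buvpouwulif* is /f/ (voiceless), it takes -ini, giving *buvpouwulifini*.

buvpouwulifini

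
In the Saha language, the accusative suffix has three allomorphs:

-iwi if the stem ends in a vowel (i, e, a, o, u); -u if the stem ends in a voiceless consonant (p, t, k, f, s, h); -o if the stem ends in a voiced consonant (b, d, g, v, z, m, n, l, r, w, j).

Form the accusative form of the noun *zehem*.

*zehem* — final sound /m/ (a voiced consonant) → -o → *zehemo*.

zehemo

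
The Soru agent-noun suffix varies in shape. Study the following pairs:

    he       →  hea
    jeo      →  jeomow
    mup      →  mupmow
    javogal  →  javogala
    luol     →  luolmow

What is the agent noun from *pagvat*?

pagvata

The pattern is rounding harmony: -mow when the last vowel of the stem is a rounded vowel (*jeo*, *mup*, *luol*); -a when the last vowel of the stem is an unrounded vowel (*he*, *javogal*).
*pagvat* — last vowel /a/ (an unrounded vowel) → -a → *pagvata*.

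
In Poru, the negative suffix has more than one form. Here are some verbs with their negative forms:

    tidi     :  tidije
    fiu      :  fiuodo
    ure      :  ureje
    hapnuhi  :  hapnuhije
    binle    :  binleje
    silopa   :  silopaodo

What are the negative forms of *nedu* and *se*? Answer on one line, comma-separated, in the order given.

neduodo, seje

The suffix is conditioned by the last vowel: -je when the last vowel of the stem is a front vowel (*tidi*, *ure*, *hapnuhi*, *binle*); -odo when the last vowel of the stem is a back vowel (*fiu*, *silopa*).
Since the last vowel of *nedu* is /u/ (a back vowel), it takes -odo, giving *neduodo*.
*se* — last vowel /e/ (a front vowel) → -je → *seje*.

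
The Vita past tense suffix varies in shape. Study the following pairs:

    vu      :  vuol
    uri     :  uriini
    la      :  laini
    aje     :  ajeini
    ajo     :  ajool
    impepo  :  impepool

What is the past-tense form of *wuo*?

The pattern is rounding harmony: -ol when the last vowel of the stem is a rounded vowel (*vu*, *ajo*, *impepo*); -ini when the last vowel of the stem is an unrounded vowel (*uri*, *la*, *aje*).
*wuo* — last vowel /o/ (a rounded vowel) → -ol → *wuool*.

wuool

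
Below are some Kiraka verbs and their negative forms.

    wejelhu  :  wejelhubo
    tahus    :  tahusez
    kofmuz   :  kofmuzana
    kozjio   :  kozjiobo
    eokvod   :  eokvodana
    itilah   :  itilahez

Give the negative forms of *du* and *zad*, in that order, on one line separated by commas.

dubo, zadana

The pattern is voicing of the final sound: -ez when the stem ends in a voiceless consonant (*tahus*, *itilah*); -ana when the stem ends in a voiced consonant (*kofmuz*, *eokvod*); -bo when the stem ends in a vowel (*wejelhu*, *kozjio*).
*du*: final sound = /u/, a vowel → -bo → *dubo*.
Since the final sound of *zad* is /d/ (a voiced consonant), it takes -ana, giving *zadana*.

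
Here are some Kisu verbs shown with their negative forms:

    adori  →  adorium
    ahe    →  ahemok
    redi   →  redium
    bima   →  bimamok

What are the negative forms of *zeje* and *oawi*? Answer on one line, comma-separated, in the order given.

The pattern is height harmony: -um when the last vowel of the stem is a high vowel (*adori*, *redi*); -mok when the last vowel of the stem is a non-high vowel (*ahe*, *bima*).
*zeje*: last vowel = /e/, a non-high vowel → -mok → *zejemok*.
Since the last vowel of *oawi* is /i/ (a high vowel), it takes -um, giving *oawium*.

zejemok, oawium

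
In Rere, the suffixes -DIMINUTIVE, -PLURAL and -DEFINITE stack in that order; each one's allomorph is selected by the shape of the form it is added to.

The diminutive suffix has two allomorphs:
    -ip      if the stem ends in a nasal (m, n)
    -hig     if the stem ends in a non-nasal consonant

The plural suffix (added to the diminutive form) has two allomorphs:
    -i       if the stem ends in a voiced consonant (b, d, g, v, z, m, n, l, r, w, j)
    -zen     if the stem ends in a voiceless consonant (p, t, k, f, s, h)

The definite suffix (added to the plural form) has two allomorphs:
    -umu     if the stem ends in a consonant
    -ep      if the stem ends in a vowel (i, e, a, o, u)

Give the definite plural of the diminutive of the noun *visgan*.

The final consonant of *visgan* is /n/, which is a nasal, so the diminutive suffix is -ip, giving *visganip*.
Since the final consonant of the diminutive form *visganip* is /p/ (voiceless), it takes -zen, giving *visganipzen*.
The final sound of the plural form *visganipzen* is /n/, which is a consonant, so the definite suffix is -umu, giving *visganipzenumu*.

visganipzenumu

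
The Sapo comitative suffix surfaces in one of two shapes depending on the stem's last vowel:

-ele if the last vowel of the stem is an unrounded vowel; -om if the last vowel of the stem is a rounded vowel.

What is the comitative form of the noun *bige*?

bigeele

The last vowel of *bige* is /e/, which is an unrounded vowel, so the suffix is -ele, giving *bigeele*.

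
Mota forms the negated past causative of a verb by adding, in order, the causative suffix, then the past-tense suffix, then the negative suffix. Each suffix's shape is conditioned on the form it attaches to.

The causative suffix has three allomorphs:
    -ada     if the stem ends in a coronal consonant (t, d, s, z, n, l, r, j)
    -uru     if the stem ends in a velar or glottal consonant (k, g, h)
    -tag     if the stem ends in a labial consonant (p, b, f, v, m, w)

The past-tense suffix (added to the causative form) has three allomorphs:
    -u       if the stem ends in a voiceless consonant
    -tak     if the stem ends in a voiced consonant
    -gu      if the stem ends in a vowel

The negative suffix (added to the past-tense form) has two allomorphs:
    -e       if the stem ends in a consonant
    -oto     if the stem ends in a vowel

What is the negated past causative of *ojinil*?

Since the final consonant of *ojinil* is /l/ (coronal), it takes -ada, giving *ojinilada*.
The causative form *ojinilada* — final sound /a/ (a vowel) → -gu → *ojiniladagu*.
The final sound of the past-tense form *ojiniladagu* is /u/, which is a vowel, so the negative suffix is -oto, giving *ojiniladaguoto*.

ojiniladaguoto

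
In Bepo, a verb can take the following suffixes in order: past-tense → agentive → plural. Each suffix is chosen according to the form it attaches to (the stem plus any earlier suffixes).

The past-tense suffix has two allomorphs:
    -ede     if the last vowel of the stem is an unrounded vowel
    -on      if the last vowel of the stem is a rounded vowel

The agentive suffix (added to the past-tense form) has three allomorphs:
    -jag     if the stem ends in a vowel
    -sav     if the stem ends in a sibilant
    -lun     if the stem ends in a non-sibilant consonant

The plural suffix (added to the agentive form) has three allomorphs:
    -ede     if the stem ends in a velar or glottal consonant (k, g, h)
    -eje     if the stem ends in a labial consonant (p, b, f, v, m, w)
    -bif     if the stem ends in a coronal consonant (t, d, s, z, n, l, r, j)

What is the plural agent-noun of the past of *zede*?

zedeedejagede

The last vowel of *zede* is /e/, which is an unrounded vowel, so the past-tense suffix is -ede, giving *zedeede*.
The final sound of the past-tense form *zedeede* is /e/, which is a vowel, so the agentive suffix is -jag, giving *zedeedejag*.
The final consonant of the agentive form *zedeedejag* is /g/, which is velar/glottal, so the plural suffix is -ede, giving *zedeedejagede*.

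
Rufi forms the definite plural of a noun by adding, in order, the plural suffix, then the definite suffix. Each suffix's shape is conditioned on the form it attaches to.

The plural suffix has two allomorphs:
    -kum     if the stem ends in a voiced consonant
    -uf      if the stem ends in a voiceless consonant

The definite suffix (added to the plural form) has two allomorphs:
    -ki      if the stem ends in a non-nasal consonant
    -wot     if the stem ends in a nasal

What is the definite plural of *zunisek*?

The final consonant of *zunisek* is /k/, which is voiceless, so the plural suffix is -uf, giving *zunisekuf*.
The final consonant of the plural form *zunisekuf* is /f/, which is non-nasal, so the definite suffix is -ki, giving *zunisekufki*.

zunisekufki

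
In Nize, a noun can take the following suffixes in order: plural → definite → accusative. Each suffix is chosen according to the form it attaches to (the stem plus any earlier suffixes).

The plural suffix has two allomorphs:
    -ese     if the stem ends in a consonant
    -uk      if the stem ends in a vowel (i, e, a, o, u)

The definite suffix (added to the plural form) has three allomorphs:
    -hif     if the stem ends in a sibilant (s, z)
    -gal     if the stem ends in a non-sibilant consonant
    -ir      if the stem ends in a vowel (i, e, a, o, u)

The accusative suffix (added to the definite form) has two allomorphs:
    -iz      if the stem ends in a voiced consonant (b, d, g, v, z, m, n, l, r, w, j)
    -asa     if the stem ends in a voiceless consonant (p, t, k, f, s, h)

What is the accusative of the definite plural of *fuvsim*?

fuvsimeseiriz

*fuvsim* — final sound /m/ (a consonant) → -ese → *fuvsimese*.
The final sound of the plural form *fuvsimese* is /e/, which is a vowel, so the definite suffix is -ir, giving *fuvsimeseir*.
Since the final consonant of the definite form *fuvsimeseir* is /r/ (voiced), it takes -iz, giving *fuvsimeseiriz*.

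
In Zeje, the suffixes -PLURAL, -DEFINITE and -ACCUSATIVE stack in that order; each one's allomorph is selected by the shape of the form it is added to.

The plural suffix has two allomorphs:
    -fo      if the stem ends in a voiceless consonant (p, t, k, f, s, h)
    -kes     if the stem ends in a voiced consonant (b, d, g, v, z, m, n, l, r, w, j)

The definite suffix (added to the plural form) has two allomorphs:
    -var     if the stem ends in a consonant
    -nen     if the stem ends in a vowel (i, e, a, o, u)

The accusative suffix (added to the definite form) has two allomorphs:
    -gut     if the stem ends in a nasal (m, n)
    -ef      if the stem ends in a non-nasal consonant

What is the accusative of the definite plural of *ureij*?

The final consonant of *ureij* is /j/, which is voiced, so the plural suffix is -kes, giving *ureijkes*.
The final sound of the plural form *ureijkes* is /s/, which is a consonant, so the definite suffix is -var, giving *ureijkesvar*.
The definite form *ureijkesvar* — final consonant /r/ (non-nasal) → -ef → *ureijkesvaref*.

ureijkesvaref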